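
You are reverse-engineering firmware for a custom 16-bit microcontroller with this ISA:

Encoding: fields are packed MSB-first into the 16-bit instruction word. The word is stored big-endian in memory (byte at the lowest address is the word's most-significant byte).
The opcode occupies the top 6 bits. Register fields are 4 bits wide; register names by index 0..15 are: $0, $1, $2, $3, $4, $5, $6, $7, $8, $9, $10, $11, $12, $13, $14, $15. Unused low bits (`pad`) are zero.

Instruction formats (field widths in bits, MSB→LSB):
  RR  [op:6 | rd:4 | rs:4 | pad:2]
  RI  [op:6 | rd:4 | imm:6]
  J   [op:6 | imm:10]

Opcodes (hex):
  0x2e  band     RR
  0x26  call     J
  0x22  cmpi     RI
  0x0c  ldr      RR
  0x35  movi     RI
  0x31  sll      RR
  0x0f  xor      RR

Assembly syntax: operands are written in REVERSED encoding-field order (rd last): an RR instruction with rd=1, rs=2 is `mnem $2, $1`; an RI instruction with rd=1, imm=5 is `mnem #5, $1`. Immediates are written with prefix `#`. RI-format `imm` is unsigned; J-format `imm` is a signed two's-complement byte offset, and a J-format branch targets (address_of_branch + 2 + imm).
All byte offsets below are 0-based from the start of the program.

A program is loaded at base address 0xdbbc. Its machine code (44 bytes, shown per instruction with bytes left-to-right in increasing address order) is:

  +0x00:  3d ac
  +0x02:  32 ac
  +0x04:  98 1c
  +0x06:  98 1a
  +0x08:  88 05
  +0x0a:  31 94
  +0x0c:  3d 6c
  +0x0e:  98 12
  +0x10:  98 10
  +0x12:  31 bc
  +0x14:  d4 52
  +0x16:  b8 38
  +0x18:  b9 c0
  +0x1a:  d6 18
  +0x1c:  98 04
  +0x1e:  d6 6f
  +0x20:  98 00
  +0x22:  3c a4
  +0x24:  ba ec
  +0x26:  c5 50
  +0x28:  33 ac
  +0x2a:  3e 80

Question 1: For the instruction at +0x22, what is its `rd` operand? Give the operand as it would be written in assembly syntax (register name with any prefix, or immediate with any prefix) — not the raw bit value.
$2

+0x22: 3c a4 ⇒ word 0x3ca4 (big)
  op=0x3ca4>>10=0xf ⇒ xor (RR)
  [9:6] rd=2 = $2
  [5:2] rs=9 = $9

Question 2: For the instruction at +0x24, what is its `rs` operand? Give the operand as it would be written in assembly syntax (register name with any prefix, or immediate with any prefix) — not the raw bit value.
$11

off 0x24: read ba ec as big → 0xbaec
  top 6b → 0x2e → band [RR]
  rd@[9:6]=0xb ⇒ $11
  rs@[5:2]=0xb ⇒ $11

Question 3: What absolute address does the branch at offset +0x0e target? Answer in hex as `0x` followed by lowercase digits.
+0x0e: 98 12 ⇒ word 0x9812 (big)
  opcode bits[15:10]=0x26: call/J
  imm: (w>>0)&0x3ff=0x12 → #18
  target = base 0xdbbc + off 0x0e + 2 + imm 18 = 0xdbde

0xdbde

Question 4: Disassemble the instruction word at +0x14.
+0x14: d4 52 ⇒ word 0xd452 (big)
  top 6b → 0x35 → movi [RI]
  rd: (w>>6)&0xf=0x1 → $1
  imm: (w>>0)&0x3f=0x12 → #18

movi #18, $1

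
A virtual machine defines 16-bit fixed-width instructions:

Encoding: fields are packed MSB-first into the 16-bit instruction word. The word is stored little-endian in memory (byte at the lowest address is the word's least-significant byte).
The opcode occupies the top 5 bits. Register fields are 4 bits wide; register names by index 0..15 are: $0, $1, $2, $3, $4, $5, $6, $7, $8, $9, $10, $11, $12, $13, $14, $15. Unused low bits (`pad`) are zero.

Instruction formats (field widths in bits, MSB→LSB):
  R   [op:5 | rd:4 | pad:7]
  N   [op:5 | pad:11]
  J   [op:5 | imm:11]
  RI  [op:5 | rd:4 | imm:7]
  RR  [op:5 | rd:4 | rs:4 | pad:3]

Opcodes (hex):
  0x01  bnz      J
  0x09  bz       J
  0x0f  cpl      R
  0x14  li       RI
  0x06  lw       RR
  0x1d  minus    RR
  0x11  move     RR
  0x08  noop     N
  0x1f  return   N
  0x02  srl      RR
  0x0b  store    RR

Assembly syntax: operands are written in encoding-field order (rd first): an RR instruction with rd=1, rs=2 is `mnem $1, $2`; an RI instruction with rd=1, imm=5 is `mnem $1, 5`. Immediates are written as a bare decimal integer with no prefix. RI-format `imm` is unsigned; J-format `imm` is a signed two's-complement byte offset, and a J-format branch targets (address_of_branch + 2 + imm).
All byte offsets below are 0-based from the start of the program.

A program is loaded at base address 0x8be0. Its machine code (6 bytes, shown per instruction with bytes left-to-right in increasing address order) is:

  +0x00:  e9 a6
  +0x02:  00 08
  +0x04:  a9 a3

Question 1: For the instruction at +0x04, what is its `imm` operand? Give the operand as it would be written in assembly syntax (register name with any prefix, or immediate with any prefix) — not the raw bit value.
off 0x04: read a9 a3 as little → 0xa3a9
  top 5b → 0x14 → li [RI]
  [10:7] rd=7 = $7
  [6:0] imm=41 = 41

41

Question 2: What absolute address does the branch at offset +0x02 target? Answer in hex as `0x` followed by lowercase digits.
+0x02: 00 08 ⇒ word 0x0800 (little)
  op=0x0800>>11=0x1 ⇒ bnz (J)
  imm: (w>>0)&0x7ff=0x0 → 0
  target = base 0x8be0 + off 0x02 + 2 + imm 0 = 0x8be4

0x8be4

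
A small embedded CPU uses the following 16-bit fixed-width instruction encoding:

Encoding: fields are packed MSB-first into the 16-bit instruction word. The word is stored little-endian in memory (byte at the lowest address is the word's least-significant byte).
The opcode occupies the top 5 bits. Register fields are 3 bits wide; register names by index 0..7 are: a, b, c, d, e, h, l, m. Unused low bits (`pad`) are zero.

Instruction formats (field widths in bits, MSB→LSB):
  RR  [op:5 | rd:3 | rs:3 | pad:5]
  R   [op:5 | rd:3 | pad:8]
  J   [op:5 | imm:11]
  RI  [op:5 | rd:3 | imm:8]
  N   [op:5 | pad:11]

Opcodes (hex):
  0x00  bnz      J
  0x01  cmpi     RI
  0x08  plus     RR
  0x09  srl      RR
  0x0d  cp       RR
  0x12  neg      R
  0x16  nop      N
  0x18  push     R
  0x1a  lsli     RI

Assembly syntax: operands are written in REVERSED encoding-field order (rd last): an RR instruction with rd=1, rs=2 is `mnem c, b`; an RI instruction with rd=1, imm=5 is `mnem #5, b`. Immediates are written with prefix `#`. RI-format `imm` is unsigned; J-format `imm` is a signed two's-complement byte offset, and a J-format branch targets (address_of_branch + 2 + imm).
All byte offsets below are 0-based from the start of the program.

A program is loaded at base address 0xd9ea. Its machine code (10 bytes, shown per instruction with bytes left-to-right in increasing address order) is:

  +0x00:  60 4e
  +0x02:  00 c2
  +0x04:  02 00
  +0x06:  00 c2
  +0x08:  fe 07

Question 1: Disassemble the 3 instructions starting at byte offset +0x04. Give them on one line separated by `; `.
bnz #2; push c; bnz #-2

+0x04: 02 00 ⇒ word 0x0002 (little)
  opcode bits[15:11]=0x0: bnz/J
  imm: (w>>0)&0x7ff=0x2 → #2
+0x06: 00 c2 ⇒ word 0xc200 (little)
  opcode bits[15:11]=0x18: push/R
  rd: (w>>8)&0x7=0x2 → c
+0x08: fe 07 ⇒ word 0x07fe (little)
  opcode bits[15:11]=0x0: bnz/J
  imm: (w>>0)&0x7ff=0x7fe (s11→-2) → #-2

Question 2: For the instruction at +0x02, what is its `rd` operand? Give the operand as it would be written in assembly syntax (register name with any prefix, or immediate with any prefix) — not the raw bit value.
[02] 00 c2 → 0xc200
  top 5b → 0x18 → push [R]
  [10:8] rd=2 = c

c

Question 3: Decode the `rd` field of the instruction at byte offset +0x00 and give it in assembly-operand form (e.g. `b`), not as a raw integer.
l

+0x00: 60 4e ⇒ word 0x4e60 (little)
  opcode bits[15:11]=0x9: srl/RR
  rd: (w>>8)&0x7=0x6 → l
  rs: (w>>5)&0x7=0x3 → d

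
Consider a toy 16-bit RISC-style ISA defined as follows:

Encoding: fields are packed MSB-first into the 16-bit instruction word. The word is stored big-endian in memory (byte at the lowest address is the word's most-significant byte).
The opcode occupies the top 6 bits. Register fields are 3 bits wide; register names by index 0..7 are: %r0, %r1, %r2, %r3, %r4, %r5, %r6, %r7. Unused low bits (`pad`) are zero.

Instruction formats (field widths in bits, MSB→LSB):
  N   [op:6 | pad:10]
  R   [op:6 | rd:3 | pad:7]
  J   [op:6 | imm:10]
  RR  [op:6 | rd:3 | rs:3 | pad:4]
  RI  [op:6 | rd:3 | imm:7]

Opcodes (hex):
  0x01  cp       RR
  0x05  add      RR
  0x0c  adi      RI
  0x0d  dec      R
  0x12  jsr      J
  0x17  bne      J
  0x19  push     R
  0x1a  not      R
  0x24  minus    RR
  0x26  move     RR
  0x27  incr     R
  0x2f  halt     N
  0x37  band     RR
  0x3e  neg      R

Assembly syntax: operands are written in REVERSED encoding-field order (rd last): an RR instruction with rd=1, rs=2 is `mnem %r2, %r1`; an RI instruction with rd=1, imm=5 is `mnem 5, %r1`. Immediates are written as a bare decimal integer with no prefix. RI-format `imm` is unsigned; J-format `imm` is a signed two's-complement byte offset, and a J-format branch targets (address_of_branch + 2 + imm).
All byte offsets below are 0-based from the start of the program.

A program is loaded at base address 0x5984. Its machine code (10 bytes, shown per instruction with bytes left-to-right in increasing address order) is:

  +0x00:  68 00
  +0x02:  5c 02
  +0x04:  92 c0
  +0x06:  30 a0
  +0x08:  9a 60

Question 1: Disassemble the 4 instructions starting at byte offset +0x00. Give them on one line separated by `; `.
+0x00: 68 00 ⇒ word 0x6800 (big)
  opcode bits[15:10]=0x1a: not/R
  [9:7] rd=0 = %r0
+0x02: 5c 02 ⇒ word 0x5c02 (big)
  opcode bits[15:10]=0x17: bne/J
  [9:0] imm=2 = 2
+0x04: 92 c0 ⇒ word 0x92c0 (big)
  opcode bits[15:10]=0x24: minus/RR
  [9:7] rd=5 = %r5
  [6:4] rs=4 = %r4
+0x06: 30 a0 ⇒ word 0x30a0 (big)
  opcode bits[15:10]=0xc: adi/RI
  [9:7] rd=1 = %r1
  [6:0] imm=32 = 32

not %r0; bne 2; minus %r4, %r5; adi 32, %r1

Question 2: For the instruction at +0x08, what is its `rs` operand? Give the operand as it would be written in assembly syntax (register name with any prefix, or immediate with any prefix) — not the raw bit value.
%r6

+0x08: 9a 60 ⇒ word 0x9a60 (big)
  top 6b → 0x26 → move [RR]
  rd@[9:7]=0x4 ⇒ %r4
  rs@[6:4]=0x6 ⇒ %r6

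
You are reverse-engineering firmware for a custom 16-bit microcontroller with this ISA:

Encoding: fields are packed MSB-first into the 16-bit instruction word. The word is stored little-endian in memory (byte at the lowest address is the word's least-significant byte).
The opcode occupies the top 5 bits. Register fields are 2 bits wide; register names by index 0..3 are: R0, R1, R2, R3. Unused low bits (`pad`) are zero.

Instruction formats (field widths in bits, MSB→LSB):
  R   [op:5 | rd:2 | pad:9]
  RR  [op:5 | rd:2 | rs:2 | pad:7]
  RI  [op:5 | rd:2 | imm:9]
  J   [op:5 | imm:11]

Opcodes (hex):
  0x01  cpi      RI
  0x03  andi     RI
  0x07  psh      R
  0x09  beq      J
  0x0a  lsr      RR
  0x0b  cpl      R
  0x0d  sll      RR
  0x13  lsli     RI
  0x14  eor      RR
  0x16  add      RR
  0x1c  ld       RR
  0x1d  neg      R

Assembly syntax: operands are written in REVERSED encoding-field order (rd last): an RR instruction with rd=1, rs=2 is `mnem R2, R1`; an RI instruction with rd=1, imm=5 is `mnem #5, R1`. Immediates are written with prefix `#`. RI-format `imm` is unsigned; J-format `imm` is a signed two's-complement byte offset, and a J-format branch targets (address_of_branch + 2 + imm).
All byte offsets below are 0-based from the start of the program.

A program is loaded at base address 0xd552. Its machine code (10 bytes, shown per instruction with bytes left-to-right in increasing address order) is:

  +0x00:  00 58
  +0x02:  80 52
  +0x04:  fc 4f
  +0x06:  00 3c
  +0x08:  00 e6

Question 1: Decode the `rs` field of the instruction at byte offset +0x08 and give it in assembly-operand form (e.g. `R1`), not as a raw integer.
R0

off 0x08: read 00 e6 as little → 0xe600
  op=0xe600>>11=0x1c ⇒ ld (RR)
  [10:9] rd=3 = R3
  [8:7] rs=0 = R0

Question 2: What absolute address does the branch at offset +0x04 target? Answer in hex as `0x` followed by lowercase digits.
0xd554

+0x04: fc 4f ⇒ word 0x4ffc (little)
  op=0x4ffc>>11=0x9 ⇒ beq (J)
  imm: (w>>0)&0x7ff=0x7fc (s11→-4) → #-4
  target = base 0xd552 + off 0x04 + 2 + imm -4 = 0xd554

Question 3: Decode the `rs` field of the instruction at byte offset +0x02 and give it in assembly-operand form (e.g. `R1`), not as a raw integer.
off 0x02: read 80 52 as little → 0x5280
  top 5b → 0xa → lsr [RR]
  [10:9] rd=1 = R1
  [8:7] rs=1 = R1

R1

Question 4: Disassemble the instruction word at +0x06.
psh R2

@+06  little-endian(00 3c) = 0x3c00
  top 5b → 0x7 → psh [R]
  rd: (w>>9)&0x3=0x2 → R2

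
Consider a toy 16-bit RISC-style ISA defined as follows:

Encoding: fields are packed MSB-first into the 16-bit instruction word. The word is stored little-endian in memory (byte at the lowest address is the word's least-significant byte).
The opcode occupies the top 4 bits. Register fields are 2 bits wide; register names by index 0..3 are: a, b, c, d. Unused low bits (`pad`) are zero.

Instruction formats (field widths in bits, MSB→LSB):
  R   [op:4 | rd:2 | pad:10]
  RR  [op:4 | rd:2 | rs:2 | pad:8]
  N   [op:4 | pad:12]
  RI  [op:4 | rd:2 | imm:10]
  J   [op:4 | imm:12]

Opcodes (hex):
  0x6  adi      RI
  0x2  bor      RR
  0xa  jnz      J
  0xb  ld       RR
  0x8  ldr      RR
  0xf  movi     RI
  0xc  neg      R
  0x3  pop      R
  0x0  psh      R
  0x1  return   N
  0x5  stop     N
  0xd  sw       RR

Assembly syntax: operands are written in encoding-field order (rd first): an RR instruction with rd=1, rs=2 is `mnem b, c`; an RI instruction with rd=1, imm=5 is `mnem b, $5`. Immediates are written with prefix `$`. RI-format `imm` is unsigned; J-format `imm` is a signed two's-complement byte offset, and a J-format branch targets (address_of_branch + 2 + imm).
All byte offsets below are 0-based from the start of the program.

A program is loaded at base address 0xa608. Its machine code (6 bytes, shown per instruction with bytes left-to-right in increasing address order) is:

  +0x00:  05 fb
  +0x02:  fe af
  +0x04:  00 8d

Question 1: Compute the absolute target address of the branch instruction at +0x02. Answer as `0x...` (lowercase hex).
0xa60a

off 0x02: read fe af as little → 0xaffe
  op=0xaffe>>12=0xa ⇒ jnz (J)
  imm@[11:0]=0xffe (s12→-2) ⇒ $-2
  target = base 0xa608 + off 0x02 + 2 + imm -2 = 0xa60a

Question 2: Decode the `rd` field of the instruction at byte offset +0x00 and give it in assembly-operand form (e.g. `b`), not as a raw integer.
c

[00] 05 fb → 0xfb05
  top 4b → 0xf → movi [RI]
  [11:10] rd=2 = c
  [9:0] imm=773 = $773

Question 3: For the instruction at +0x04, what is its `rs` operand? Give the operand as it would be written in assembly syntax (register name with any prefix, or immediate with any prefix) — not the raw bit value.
+0x04: 00 8d ⇒ word 0x8d00 (little)
  op=0x8d00>>12=0x8 ⇒ ldr (RR)
  rd@[11:10]=0x3 ⇒ d
  rs@[9:8]=0x1 ⇒ b

b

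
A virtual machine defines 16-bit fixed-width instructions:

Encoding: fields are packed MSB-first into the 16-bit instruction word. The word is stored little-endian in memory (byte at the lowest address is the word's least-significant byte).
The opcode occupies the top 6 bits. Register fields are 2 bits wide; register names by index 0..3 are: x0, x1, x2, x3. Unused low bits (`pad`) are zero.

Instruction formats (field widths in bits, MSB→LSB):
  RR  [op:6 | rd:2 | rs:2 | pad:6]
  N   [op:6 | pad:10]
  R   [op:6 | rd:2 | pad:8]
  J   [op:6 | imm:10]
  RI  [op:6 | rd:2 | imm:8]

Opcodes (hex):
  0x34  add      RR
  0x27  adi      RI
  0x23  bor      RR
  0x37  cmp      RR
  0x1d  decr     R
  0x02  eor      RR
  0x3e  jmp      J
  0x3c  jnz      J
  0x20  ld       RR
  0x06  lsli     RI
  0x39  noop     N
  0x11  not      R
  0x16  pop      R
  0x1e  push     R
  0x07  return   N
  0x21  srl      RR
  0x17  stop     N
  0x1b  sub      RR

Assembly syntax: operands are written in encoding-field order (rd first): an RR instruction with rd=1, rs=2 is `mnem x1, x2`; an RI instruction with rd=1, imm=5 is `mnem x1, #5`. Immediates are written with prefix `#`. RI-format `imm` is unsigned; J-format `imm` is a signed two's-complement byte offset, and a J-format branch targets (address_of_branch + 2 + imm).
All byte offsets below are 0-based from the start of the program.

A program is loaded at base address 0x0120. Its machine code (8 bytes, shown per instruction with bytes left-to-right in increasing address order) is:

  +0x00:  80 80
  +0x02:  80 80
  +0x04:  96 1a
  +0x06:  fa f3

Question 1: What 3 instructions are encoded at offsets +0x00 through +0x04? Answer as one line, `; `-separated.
ld x0, x2; ld x0, x2; lsli x2, #150

@+00  little-endian(80 80) = 0x8080
  top 6b → 0x20 → ld [RR]
  [9:8] rd=0 = x0
  [7:6] rs=2 = x2
@+02  little-endian(80 80) = 0x8080
  top 6b → 0x20 → ld [RR]
  [9:8] rd=0 = x0
  [7:6] rs=2 = x2
@+04  little-endian(96 1a) = 0x1a96
  top 6b → 0x6 → lsli [RI]
  [9:8] rd=2 = x2
  [7:0] imm=150 = #150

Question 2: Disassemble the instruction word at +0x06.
@+06  little-endian(fa f3) = 0xf3fa
  top 6b → 0x3c → jnz [J]
  imm@[9:0]=0x3fa (s10→-6) ⇒ #-6

jnz #-6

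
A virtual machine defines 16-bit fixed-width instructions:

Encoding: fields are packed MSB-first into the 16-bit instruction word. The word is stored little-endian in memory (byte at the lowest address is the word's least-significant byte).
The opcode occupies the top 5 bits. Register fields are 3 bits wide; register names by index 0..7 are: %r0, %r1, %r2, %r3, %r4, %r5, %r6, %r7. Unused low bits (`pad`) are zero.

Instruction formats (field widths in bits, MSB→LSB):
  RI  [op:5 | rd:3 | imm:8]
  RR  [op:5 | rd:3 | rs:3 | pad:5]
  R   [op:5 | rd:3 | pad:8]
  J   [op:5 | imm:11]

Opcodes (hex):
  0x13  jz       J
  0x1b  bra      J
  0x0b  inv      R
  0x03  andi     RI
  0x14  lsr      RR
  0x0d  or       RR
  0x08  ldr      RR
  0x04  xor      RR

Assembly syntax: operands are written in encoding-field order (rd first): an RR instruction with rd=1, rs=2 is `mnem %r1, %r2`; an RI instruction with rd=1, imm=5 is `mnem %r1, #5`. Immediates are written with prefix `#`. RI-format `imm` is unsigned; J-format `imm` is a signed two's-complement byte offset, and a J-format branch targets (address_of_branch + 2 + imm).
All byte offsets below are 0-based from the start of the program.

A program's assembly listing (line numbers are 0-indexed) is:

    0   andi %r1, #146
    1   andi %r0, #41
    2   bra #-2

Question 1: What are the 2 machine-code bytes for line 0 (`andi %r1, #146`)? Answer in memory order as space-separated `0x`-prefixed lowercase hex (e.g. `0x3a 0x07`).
L0: andi op=0x3:5|rd=1:3|imm=146:8 ⇒ 0x1992 ⇒ little 92 19

0x92 0x19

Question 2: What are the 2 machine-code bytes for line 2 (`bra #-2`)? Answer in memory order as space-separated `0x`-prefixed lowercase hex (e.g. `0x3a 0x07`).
line 2 (bra): pack op=0x1b:5|imm=-2:11 = 0xdffe; little→ fe df

0xfe 0xdf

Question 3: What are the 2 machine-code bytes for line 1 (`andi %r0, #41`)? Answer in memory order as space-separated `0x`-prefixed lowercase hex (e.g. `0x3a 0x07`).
1. andi fields op=0x3:5|rd=0:3|imm=41:8 → word 1829h → 29 18

0x29 0x18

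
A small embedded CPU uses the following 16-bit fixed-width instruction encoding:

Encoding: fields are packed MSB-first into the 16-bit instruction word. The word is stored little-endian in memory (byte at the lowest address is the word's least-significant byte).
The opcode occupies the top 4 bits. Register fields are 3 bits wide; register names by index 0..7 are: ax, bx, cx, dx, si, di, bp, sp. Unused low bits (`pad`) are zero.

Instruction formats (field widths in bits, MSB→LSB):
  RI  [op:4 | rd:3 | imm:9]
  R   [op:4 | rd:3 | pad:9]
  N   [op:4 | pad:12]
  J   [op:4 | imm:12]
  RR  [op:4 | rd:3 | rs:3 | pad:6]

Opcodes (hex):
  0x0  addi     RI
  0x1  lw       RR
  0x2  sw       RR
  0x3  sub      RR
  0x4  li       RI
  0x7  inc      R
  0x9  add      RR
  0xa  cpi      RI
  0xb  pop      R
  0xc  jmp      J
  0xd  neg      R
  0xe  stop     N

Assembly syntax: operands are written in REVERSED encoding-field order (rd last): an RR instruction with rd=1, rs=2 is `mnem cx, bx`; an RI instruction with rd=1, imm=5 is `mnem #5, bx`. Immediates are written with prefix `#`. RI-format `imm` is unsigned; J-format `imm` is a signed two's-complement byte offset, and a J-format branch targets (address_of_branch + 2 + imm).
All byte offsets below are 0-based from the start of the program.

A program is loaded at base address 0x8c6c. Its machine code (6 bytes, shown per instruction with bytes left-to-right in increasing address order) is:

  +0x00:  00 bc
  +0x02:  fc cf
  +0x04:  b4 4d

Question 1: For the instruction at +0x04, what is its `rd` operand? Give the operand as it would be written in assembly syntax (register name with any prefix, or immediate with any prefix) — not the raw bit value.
bp

[04] b4 4d → 0x4db4
  top 4b → 0x4 → li [RI]
  [11:9] rd=6 = bp
  [8:0] imm=436 = #436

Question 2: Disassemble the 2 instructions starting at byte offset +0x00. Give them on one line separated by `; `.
pop bp; jmp #-4

[00] 00 bc → 0xbc00
  opcode bits[15:12]=0xb: pop/R
  [11:9] rd=6 = bp
[02] fc cf → 0xcffc
  opcode bits[15:12]=0xc: jmp/J
  [11:0] imm=4092 (s12→-4) = #-4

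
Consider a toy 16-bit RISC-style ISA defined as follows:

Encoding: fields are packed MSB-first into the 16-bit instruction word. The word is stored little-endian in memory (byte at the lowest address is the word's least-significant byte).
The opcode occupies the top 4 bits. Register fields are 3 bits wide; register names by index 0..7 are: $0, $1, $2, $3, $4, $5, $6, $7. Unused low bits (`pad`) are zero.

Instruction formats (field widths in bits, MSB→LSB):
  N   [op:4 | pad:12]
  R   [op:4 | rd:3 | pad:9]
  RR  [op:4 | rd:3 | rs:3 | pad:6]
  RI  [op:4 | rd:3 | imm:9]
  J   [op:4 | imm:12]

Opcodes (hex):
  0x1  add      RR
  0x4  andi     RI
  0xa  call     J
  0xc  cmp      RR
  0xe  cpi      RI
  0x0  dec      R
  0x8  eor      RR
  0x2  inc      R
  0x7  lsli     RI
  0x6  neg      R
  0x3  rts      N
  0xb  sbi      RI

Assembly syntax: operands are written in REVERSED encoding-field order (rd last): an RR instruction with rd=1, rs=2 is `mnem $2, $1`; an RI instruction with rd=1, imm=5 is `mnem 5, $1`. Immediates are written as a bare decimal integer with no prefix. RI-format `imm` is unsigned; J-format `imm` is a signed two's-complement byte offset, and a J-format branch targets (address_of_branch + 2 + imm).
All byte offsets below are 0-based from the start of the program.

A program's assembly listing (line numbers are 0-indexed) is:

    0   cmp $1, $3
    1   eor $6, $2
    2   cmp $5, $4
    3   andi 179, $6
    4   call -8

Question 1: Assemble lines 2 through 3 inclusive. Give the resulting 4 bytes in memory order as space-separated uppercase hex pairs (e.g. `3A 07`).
L2: cmp op=0xc:4|rd=4:3|rs=5:3|pad=0:6 ⇒ 0xc940 ⇒ little 40 c9
L3: andi op=0x4:4|rd=6:3|imm=179:9 ⇒ 0x4cb3 ⇒ little b3 4c

40 C9 B3 4C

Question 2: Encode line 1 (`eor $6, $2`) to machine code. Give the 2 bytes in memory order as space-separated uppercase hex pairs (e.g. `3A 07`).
1. eor fields op=0x8:4|rd=2:3|rs=6:3|pad=0:6 → word 8580h → 80 85

80 85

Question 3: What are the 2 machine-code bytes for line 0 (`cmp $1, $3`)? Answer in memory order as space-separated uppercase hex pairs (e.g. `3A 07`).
40 C6

0. cmp fields op=0xc:4|rd=3:3|rs=1:3|pad=0:6 → word c640h → 40 c6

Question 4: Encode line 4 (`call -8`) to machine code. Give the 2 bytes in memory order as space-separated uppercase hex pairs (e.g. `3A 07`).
F8 AF

L4: call op=0xa:4|imm=-8:12 ⇒ 0xaff8 ⇒ little f8 af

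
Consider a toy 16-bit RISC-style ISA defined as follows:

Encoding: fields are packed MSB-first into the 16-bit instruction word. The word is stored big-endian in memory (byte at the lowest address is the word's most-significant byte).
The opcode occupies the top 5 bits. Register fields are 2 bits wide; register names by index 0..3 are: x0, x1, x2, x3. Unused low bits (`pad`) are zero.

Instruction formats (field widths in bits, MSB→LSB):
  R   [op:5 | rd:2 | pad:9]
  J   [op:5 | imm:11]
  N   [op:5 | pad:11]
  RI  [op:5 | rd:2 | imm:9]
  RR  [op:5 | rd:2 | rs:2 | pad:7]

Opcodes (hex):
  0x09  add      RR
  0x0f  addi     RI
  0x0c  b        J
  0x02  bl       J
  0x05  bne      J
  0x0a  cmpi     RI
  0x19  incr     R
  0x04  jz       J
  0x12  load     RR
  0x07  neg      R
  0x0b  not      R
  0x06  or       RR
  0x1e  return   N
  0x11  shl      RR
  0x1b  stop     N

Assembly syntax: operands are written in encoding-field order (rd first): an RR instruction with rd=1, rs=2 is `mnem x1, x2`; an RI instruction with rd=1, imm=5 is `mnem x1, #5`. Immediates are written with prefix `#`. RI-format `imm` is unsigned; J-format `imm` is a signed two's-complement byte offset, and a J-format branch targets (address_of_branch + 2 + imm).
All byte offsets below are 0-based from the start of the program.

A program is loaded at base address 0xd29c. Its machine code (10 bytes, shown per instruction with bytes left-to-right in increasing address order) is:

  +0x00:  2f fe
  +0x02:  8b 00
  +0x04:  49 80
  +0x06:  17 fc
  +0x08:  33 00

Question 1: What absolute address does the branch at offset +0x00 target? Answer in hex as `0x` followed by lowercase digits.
off 0x00: read 2f fe as big → 0x2ffe
  op=0x2ffe>>11=0x5 ⇒ bne (J)
  imm: (w>>0)&0x7ff=0x7fe (s11→-2) → #-2
  target = base 0xd29c + off 0x00 + 2 + imm -2 = 0xd29c

0xd29c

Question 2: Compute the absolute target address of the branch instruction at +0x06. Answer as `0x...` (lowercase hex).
0xd2a0

off 0x06: read 17 fc as big → 0x17fc
  op=0x17fc>>11=0x2 ⇒ bl (J)
  [10:0] imm=2044 (s11→-4) = #-4
  target = base 0xd29c + off 0x06 + 2 + imm -4 = 0xd2a0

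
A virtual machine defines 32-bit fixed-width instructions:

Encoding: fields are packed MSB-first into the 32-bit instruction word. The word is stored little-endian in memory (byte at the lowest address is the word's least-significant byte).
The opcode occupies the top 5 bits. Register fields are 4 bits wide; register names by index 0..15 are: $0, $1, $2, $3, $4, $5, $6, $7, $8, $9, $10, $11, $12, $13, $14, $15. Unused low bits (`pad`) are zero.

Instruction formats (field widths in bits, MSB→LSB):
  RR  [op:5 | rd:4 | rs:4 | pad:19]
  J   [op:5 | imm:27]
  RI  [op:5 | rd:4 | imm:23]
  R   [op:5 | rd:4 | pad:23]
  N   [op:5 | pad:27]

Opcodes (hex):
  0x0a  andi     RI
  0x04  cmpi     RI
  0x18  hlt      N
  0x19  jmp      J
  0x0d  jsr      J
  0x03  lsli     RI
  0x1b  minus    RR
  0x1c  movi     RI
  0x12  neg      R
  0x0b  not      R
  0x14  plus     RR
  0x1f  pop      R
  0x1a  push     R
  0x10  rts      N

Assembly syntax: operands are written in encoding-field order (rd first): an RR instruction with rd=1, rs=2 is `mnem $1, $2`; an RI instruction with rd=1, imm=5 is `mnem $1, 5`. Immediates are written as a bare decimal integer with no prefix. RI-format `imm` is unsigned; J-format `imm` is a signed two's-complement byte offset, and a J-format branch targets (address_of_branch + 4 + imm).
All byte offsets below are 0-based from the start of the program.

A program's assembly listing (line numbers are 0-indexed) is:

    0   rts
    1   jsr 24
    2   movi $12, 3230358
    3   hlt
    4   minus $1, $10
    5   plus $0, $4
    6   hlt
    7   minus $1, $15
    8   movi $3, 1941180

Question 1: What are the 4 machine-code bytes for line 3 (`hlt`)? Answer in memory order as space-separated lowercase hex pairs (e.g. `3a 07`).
L3: hlt op=0x18:5|pad=0:27 ⇒ 0xc0000000 ⇒ little 00 00 00 c0

00 00 00 c0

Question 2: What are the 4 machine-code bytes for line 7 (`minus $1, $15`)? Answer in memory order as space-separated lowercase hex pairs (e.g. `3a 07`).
line 7 (minus): pack op=0x1b:5|rd=1:4|rs=15:4|pad=0:19 = 0xd8f80000; little→ 00 00 f8 d8

00 00 f8 d8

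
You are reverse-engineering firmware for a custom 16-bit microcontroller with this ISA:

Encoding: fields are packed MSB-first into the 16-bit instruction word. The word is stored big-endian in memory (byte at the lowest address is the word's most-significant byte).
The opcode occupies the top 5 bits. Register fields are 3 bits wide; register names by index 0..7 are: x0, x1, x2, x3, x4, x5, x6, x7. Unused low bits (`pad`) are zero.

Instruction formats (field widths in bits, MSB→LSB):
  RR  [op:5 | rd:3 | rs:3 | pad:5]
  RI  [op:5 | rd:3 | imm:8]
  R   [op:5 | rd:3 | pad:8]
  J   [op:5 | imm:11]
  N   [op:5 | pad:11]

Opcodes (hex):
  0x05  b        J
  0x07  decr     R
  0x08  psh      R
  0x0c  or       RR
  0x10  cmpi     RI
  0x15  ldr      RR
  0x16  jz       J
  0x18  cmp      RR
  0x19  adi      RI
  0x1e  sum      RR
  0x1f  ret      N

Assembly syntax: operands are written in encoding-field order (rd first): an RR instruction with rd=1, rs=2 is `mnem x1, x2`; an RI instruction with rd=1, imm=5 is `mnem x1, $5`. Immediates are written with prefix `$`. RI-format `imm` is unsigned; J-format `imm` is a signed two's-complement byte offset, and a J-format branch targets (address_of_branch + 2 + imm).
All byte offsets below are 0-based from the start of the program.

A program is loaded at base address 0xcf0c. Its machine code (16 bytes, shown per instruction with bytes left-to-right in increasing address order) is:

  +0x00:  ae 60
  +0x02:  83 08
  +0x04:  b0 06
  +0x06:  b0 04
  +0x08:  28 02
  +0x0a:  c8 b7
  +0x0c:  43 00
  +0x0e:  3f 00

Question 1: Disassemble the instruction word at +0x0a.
[0a] c8 b7 → 0xc8b7
  top 5b → 0x19 → adi [RI]
  rd: (w>>8)&0x7=0x0 → x0
  imm: (w>>0)&0xff=0xb7 → $183

adi x0, $183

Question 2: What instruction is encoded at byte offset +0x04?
@+04  big-endian(b0 06) = 0xb006
  op=0xb006>>11=0x16 ⇒ jz (J)
  imm@[10:0]=0x6 ⇒ $6

jz $6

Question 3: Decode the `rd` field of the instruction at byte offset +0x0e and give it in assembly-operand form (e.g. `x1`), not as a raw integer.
x7

+0x0e: 3f 00 ⇒ word 0x3f00 (big)
  op=0x3f00>>11=0x7 ⇒ decr (R)
  rd@[10:8]=0x7 ⇒ x7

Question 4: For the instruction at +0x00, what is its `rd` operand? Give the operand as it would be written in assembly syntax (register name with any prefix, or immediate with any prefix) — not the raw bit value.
+0x00: ae 60 ⇒ word 0xae60 (big)
  op=0xae60>>11=0x15 ⇒ ldr (RR)
  [10:8] rd=6 = x6
  [7:5] rs=3 = x3

x6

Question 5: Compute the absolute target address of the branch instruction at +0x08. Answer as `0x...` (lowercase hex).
@+08  big-endian(28 02) = 0x2802
  top 5b → 0x5 → b [J]
  imm@[10:0]=0x2 ⇒ $2
  target = base 0xcf0c + off 0x08 + 2 + imm 2 = 0xcf18

0xcf18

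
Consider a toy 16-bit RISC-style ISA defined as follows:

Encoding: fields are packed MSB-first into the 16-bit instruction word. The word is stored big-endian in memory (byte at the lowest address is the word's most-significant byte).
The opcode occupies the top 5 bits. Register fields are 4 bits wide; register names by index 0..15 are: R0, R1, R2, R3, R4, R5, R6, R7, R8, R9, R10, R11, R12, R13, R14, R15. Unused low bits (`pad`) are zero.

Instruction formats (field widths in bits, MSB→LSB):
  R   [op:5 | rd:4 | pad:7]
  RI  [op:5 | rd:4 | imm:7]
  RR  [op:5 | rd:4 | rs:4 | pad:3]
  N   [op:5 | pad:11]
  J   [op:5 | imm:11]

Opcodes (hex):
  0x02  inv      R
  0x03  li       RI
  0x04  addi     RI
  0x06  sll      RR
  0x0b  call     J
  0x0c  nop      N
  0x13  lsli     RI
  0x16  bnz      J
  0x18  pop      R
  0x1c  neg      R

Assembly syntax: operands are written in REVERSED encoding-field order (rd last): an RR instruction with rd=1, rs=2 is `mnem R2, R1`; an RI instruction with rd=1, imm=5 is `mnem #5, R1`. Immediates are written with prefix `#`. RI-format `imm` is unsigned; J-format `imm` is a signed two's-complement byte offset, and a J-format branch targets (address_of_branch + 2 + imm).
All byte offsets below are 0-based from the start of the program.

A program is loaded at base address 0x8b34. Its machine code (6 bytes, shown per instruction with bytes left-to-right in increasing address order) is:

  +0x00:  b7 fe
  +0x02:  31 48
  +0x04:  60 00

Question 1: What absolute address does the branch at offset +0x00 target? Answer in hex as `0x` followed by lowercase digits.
@+00  big-endian(b7 fe) = 0xb7fe
  top 5b → 0x16 → bnz [J]
  imm: (w>>0)&0x7ff=0x7fe (s11→-2) → #-2
  target = base 0x8b34 + off 0x00 + 2 + imm -2 = 0x8b34

0x8b34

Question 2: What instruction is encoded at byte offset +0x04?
off 0x04: read 60 00 as big → 0x6000
  top 5b → 0xc → nop [N]

nop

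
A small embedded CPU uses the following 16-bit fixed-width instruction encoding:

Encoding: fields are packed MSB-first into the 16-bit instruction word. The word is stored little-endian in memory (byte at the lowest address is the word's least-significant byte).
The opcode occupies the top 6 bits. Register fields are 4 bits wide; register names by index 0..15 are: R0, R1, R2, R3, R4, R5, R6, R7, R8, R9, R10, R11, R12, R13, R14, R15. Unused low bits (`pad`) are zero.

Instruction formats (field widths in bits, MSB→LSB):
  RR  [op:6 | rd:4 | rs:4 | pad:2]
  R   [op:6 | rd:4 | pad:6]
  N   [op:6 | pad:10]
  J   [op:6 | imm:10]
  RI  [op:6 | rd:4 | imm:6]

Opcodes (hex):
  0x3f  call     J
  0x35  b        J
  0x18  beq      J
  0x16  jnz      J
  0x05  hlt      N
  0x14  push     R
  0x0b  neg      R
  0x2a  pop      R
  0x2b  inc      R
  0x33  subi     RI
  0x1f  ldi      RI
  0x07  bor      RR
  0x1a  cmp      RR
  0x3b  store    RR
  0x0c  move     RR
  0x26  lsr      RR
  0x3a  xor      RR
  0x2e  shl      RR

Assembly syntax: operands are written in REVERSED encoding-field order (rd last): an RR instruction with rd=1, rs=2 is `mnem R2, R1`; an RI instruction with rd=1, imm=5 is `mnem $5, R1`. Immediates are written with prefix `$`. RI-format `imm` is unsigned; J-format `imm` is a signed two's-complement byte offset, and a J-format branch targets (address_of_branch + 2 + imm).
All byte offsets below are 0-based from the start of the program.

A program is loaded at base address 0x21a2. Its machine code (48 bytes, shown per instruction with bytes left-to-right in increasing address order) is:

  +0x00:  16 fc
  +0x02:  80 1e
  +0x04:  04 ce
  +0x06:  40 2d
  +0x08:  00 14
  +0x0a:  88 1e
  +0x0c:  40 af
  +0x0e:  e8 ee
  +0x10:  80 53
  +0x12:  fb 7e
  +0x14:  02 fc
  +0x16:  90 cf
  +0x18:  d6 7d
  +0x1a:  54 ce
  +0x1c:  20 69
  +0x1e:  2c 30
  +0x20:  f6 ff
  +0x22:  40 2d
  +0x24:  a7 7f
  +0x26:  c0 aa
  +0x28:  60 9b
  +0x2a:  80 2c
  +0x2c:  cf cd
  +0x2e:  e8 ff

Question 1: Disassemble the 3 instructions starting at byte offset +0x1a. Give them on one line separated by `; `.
[1a] 54 ce → 0xce54
  opcode bits[15:10]=0x33: subi/RI
  rd: (w>>6)&0xf=0x9 → R9
  imm: (w>>0)&0x3f=0x14 → $20
[1c] 20 69 → 0x6920
  opcode bits[15:10]=0x1a: cmp/RR
  rd: (w>>6)&0xf=0x4 → R4
  rs: (w>>2)&0xf=0x8 → R8
[1e] 2c 30 → 0x302c
  opcode bits[15:10]=0xc: move/RR
  rd: (w>>6)&0xf=0x0 → R0
  rs: (w>>2)&0xf=0xb → R11

subi $20, R9; cmp R8, R4; move R11, R0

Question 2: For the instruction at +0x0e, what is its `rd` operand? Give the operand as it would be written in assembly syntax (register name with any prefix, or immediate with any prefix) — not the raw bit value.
[0e] e8 ee → 0xeee8
  top 6b → 0x3b → store [RR]
  rd: (w>>6)&0xf=0xb → R11
  rs: (w>>2)&0xf=0xa → R10

R11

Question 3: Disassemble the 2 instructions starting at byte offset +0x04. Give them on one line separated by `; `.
subi $4, R8; neg R5

[04] 04 ce → 0xce04
  opcode bits[15:10]=0x33: subi/RI
  rd@[9:6]=0x8 ⇒ R8
  imm@[5:0]=0x4 ⇒ $4
[06] 40 2d → 0x2d40
  opcode bits[15:10]=0xb: neg/R
  rd@[9:6]=0x5 ⇒ R5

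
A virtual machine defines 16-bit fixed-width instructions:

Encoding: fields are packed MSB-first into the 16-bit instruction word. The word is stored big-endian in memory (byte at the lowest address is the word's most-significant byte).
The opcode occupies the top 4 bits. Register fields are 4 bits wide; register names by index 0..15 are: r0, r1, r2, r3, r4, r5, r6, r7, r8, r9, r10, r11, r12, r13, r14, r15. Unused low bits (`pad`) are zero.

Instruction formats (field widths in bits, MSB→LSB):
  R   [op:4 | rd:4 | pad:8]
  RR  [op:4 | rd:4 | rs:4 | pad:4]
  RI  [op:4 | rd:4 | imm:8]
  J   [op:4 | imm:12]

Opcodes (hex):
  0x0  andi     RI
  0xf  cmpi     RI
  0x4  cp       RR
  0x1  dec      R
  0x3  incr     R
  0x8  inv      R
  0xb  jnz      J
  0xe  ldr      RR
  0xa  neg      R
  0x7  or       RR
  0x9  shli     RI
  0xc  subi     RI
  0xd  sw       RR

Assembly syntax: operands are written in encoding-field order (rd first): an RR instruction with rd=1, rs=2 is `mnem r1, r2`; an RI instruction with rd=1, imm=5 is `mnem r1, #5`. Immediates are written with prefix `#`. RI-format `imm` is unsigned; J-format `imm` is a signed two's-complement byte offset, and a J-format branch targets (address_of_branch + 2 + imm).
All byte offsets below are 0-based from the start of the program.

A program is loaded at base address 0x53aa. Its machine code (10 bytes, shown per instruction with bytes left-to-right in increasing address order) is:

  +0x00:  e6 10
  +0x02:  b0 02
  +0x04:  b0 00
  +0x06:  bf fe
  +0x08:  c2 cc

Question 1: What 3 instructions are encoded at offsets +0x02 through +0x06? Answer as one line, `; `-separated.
jnz #2; jnz #0; jnz #-2

[02] b0 02 → 0xb002
  op=0xb002>>12=0xb ⇒ jnz (J)
  [11:0] imm=2 = #2
[04] b0 00 → 0xb000
  op=0xb000>>12=0xb ⇒ jnz (J)
  [11:0] imm=0 = #0
[06] bf fe → 0xbffe
  op=0xbffe>>12=0xb ⇒ jnz (J)
  [11:0] imm=4094 (s12→-2) = #-2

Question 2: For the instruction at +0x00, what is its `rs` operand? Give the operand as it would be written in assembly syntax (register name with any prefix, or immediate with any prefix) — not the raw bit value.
r1

off 0x00: read e6 10 as big → 0xe610
  top 4b → 0xe → ldr [RR]
  rd@[11:8]=0x6 ⇒ r6
  rs@[7:4]=0x1 ⇒ r1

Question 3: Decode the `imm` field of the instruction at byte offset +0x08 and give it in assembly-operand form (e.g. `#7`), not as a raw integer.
#204

@+08  big-endian(c2 cc) = 0xc2cc
  top 4b → 0xc → subi [RI]
  [11:8] rd=2 = r2
  [7:0] imm=204 = #204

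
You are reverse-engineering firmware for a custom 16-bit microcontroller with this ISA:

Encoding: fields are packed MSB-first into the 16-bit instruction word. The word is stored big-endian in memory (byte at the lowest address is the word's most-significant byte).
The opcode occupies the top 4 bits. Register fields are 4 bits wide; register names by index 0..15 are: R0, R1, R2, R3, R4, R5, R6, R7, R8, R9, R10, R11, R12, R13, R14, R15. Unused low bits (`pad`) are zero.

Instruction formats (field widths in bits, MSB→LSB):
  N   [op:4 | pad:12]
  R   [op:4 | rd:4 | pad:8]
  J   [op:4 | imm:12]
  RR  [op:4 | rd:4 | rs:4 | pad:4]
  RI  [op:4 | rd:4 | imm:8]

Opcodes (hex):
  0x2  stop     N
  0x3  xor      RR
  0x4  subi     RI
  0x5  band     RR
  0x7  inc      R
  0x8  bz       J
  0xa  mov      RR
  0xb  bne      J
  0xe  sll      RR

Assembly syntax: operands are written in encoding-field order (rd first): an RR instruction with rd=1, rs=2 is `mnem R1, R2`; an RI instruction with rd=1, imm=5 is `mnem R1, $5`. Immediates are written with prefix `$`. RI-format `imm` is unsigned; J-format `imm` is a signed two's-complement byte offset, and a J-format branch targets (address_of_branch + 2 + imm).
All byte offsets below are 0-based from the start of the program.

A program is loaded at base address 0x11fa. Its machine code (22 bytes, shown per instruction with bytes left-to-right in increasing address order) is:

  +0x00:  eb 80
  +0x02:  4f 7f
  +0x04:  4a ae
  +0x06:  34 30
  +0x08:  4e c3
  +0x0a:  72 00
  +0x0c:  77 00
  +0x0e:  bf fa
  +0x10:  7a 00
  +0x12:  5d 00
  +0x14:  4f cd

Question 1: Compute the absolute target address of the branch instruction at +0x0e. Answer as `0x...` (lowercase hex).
off 0x0e: read bf fa as big → 0xbffa
  op=0xbffa>>12=0xb ⇒ bne (J)
  imm@[11:0]=0xffa (s12→-6) ⇒ $-6
  target = base 0x11fa + off 0x0e + 2 + imm -6 = 0x1204

0x1204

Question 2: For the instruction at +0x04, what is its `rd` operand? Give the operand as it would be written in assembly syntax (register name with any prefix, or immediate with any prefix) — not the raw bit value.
@+04  big-endian(4a ae) = 0x4aae
  top 4b → 0x4 → subi [RI]
  rd@[11:8]=0xa ⇒ R10
  imm@[7:0]=0xae ⇒ $174

R10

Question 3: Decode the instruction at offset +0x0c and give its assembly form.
[0c] 77 00 → 0x7700
  top 4b → 0x7 → inc [R]
  rd@[11:8]=0x7 ⇒ R7

inc R7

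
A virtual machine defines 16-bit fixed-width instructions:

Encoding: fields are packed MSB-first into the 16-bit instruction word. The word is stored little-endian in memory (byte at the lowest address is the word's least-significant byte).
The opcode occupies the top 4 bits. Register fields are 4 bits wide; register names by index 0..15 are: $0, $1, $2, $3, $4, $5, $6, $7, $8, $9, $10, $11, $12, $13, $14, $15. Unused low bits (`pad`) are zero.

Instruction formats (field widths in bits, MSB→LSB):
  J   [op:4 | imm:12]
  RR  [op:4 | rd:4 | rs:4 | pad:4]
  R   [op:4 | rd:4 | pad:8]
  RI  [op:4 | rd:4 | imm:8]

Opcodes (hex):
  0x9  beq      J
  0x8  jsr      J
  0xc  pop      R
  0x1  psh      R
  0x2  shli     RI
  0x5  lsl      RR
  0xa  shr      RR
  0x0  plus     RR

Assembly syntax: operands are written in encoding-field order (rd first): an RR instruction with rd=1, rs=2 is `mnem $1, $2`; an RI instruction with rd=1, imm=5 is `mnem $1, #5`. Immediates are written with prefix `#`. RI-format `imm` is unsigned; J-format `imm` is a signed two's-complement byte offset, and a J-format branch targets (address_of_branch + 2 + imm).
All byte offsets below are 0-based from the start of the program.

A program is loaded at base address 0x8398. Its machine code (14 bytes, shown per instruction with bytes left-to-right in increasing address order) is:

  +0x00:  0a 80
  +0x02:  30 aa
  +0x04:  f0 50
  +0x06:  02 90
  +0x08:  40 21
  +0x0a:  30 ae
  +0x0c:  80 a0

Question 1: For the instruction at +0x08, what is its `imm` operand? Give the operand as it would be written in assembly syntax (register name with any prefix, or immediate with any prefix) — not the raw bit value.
[08] 40 21 → 0x2140
  opcode bits[15:12]=0x2: shli/RI
  [11:8] rd=1 = $1
  [7:0] imm=64 = #64

#64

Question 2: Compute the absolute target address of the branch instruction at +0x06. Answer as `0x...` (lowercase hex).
+0x06: 02 90 ⇒ word 0x9002 (little)
  op=0x9002>>12=0x9 ⇒ beq (J)
  imm: (w>>0)&0xfff=0x2 → #2
  target = base 0x8398 + off 0x06 + 2 + imm 2 = 0x83a2

0x83a2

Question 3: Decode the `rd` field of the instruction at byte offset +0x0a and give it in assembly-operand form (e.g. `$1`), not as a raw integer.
@+0a  little-endian(30 ae) = 0xae30
  opcode bits[15:12]=0xa: shr/RR
  rd: (w>>8)&0xf=0xe → $14
  rs: (w>>4)&0xf=0x3 → $3

$14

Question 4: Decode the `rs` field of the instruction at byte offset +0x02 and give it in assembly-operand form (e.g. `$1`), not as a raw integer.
off 0x02: read 30 aa as little → 0xaa30
  opcode bits[15:12]=0xa: shr/RR
  rd@[11:8]=0xa ⇒ $10
  rs@[7:4]=0x3 ⇒ $3

$3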